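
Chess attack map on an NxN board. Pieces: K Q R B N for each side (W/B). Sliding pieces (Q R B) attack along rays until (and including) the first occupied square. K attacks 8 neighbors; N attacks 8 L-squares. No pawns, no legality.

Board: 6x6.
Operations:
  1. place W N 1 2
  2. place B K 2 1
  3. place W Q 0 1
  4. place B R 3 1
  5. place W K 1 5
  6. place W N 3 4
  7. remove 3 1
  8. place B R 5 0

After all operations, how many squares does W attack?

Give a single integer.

Answer: 21

Derivation:
Op 1: place WN@(1,2)
Op 2: place BK@(2,1)
Op 3: place WQ@(0,1)
Op 4: place BR@(3,1)
Op 5: place WK@(1,5)
Op 6: place WN@(3,4)
Op 7: remove (3,1)
Op 8: place BR@(5,0)
Per-piece attacks for W:
  WQ@(0,1): attacks (0,2) (0,3) (0,4) (0,5) (0,0) (1,1) (2,1) (1,2) (1,0) [ray(1,0) blocked at (2,1); ray(1,1) blocked at (1,2)]
  WN@(1,2): attacks (2,4) (3,3) (0,4) (2,0) (3,1) (0,0)
  WK@(1,5): attacks (1,4) (2,5) (0,5) (2,4) (0,4)
  WN@(3,4): attacks (5,5) (1,5) (4,2) (5,3) (2,2) (1,3)
Union (21 distinct): (0,0) (0,2) (0,3) (0,4) (0,5) (1,0) (1,1) (1,2) (1,3) (1,4) (1,5) (2,0) (2,1) (2,2) (2,4) (2,5) (3,1) (3,3) (4,2) (5,3) (5,5)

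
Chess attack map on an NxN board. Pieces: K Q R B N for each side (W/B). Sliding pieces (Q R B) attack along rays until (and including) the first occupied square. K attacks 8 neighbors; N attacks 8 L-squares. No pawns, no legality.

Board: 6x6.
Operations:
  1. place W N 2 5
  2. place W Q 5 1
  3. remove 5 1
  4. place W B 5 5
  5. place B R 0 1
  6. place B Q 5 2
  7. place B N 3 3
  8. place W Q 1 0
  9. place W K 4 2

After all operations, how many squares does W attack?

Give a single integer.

Op 1: place WN@(2,5)
Op 2: place WQ@(5,1)
Op 3: remove (5,1)
Op 4: place WB@(5,5)
Op 5: place BR@(0,1)
Op 6: place BQ@(5,2)
Op 7: place BN@(3,3)
Op 8: place WQ@(1,0)
Op 9: place WK@(4,2)
Per-piece attacks for W:
  WQ@(1,0): attacks (1,1) (1,2) (1,3) (1,4) (1,5) (2,0) (3,0) (4,0) (5,0) (0,0) (2,1) (3,2) (4,3) (5,4) (0,1) [ray(-1,1) blocked at (0,1)]
  WN@(2,5): attacks (3,3) (4,4) (1,3) (0,4)
  WK@(4,2): attacks (4,3) (4,1) (5,2) (3,2) (5,3) (5,1) (3,3) (3,1)
  WB@(5,5): attacks (4,4) (3,3) [ray(-1,-1) blocked at (3,3)]
Union (23 distinct): (0,0) (0,1) (0,4) (1,1) (1,2) (1,3) (1,4) (1,5) (2,0) (2,1) (3,0) (3,1) (3,2) (3,3) (4,0) (4,1) (4,3) (4,4) (5,0) (5,1) (5,2) (5,3) (5,4)

Answer: 23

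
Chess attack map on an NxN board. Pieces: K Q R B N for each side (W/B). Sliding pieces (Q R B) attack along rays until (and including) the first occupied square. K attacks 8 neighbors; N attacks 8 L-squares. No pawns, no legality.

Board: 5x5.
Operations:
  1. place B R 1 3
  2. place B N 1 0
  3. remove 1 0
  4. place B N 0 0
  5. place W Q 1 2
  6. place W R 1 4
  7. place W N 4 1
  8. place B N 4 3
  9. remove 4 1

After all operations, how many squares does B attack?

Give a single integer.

Answer: 10

Derivation:
Op 1: place BR@(1,3)
Op 2: place BN@(1,0)
Op 3: remove (1,0)
Op 4: place BN@(0,0)
Op 5: place WQ@(1,2)
Op 6: place WR@(1,4)
Op 7: place WN@(4,1)
Op 8: place BN@(4,3)
Op 9: remove (4,1)
Per-piece attacks for B:
  BN@(0,0): attacks (1,2) (2,1)
  BR@(1,3): attacks (1,4) (1,2) (2,3) (3,3) (4,3) (0,3) [ray(0,1) blocked at (1,4); ray(0,-1) blocked at (1,2); ray(1,0) blocked at (4,3)]
  BN@(4,3): attacks (2,4) (3,1) (2,2)
Union (10 distinct): (0,3) (1,2) (1,4) (2,1) (2,2) (2,3) (2,4) (3,1) (3,3) (4,3)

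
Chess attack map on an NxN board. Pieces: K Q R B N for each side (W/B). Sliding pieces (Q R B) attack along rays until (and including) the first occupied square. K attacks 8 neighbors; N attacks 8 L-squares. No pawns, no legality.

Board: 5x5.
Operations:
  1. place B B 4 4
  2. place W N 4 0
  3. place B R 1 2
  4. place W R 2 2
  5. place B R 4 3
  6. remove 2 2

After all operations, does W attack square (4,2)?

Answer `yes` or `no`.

Op 1: place BB@(4,4)
Op 2: place WN@(4,0)
Op 3: place BR@(1,2)
Op 4: place WR@(2,2)
Op 5: place BR@(4,3)
Op 6: remove (2,2)
Per-piece attacks for W:
  WN@(4,0): attacks (3,2) (2,1)
W attacks (4,2): no

Answer: no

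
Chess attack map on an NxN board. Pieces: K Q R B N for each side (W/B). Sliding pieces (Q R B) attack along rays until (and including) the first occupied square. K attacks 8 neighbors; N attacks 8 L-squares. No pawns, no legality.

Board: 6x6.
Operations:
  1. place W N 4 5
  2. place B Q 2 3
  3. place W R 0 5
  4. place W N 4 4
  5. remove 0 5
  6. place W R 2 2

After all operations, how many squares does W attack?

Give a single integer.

Answer: 12

Derivation:
Op 1: place WN@(4,5)
Op 2: place BQ@(2,3)
Op 3: place WR@(0,5)
Op 4: place WN@(4,4)
Op 5: remove (0,5)
Op 6: place WR@(2,2)
Per-piece attacks for W:
  WR@(2,2): attacks (2,3) (2,1) (2,0) (3,2) (4,2) (5,2) (1,2) (0,2) [ray(0,1) blocked at (2,3)]
  WN@(4,4): attacks (2,5) (5,2) (3,2) (2,3)
  WN@(4,5): attacks (5,3) (3,3) (2,4)
Union (12 distinct): (0,2) (1,2) (2,0) (2,1) (2,3) (2,4) (2,5) (3,2) (3,3) (4,2) (5,2) (5,3)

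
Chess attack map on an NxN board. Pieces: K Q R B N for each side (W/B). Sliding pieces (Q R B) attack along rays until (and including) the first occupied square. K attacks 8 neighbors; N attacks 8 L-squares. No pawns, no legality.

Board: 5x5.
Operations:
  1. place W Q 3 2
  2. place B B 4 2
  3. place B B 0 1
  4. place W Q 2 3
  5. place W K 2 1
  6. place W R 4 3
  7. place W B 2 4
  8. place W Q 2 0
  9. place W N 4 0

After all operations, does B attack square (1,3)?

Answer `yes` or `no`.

Op 1: place WQ@(3,2)
Op 2: place BB@(4,2)
Op 3: place BB@(0,1)
Op 4: place WQ@(2,3)
Op 5: place WK@(2,1)
Op 6: place WR@(4,3)
Op 7: place WB@(2,4)
Op 8: place WQ@(2,0)
Op 9: place WN@(4,0)
Per-piece attacks for B:
  BB@(0,1): attacks (1,2) (2,3) (1,0) [ray(1,1) blocked at (2,3)]
  BB@(4,2): attacks (3,3) (2,4) (3,1) (2,0) [ray(-1,1) blocked at (2,4); ray(-1,-1) blocked at (2,0)]
B attacks (1,3): no

Answer: no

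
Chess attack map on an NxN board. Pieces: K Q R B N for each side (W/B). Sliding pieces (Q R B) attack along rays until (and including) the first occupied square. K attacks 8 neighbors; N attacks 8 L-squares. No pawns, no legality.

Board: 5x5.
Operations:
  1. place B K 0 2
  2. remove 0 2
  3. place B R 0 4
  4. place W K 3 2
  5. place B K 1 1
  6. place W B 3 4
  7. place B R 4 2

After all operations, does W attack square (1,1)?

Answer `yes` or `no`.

Op 1: place BK@(0,2)
Op 2: remove (0,2)
Op 3: place BR@(0,4)
Op 4: place WK@(3,2)
Op 5: place BK@(1,1)
Op 6: place WB@(3,4)
Op 7: place BR@(4,2)
Per-piece attacks for W:
  WK@(3,2): attacks (3,3) (3,1) (4,2) (2,2) (4,3) (4,1) (2,3) (2,1)
  WB@(3,4): attacks (4,3) (2,3) (1,2) (0,1)
W attacks (1,1): no

Answer: no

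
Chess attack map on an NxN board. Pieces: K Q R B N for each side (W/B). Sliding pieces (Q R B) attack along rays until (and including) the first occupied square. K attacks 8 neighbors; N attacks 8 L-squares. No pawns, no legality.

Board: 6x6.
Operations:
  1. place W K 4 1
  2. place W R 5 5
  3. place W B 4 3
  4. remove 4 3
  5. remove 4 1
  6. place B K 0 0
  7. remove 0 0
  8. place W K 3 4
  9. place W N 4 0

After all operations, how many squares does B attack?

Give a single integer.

Op 1: place WK@(4,1)
Op 2: place WR@(5,5)
Op 3: place WB@(4,3)
Op 4: remove (4,3)
Op 5: remove (4,1)
Op 6: place BK@(0,0)
Op 7: remove (0,0)
Op 8: place WK@(3,4)
Op 9: place WN@(4,0)
Per-piece attacks for B:
Union (0 distinct): (none)

Answer: 0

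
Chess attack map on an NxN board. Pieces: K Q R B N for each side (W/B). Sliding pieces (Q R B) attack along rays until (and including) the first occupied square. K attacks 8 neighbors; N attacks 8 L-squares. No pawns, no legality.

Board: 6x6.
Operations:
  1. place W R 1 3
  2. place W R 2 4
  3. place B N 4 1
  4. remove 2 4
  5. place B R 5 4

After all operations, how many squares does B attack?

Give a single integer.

Op 1: place WR@(1,3)
Op 2: place WR@(2,4)
Op 3: place BN@(4,1)
Op 4: remove (2,4)
Op 5: place BR@(5,4)
Per-piece attacks for B:
  BN@(4,1): attacks (5,3) (3,3) (2,2) (2,0)
  BR@(5,4): attacks (5,5) (5,3) (5,2) (5,1) (5,0) (4,4) (3,4) (2,4) (1,4) (0,4)
Union (13 distinct): (0,4) (1,4) (2,0) (2,2) (2,4) (3,3) (3,4) (4,4) (5,0) (5,1) (5,2) (5,3) (5,5)

Answer: 13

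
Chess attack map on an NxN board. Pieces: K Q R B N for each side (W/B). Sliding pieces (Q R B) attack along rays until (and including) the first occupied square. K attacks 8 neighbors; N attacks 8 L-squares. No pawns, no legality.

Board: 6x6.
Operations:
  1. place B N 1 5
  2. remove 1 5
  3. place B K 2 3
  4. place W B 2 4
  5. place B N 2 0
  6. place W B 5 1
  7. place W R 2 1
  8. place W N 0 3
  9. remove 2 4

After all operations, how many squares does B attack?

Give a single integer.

Answer: 10

Derivation:
Op 1: place BN@(1,5)
Op 2: remove (1,5)
Op 3: place BK@(2,3)
Op 4: place WB@(2,4)
Op 5: place BN@(2,0)
Op 6: place WB@(5,1)
Op 7: place WR@(2,1)
Op 8: place WN@(0,3)
Op 9: remove (2,4)
Per-piece attacks for B:
  BN@(2,0): attacks (3,2) (4,1) (1,2) (0,1)
  BK@(2,3): attacks (2,4) (2,2) (3,3) (1,3) (3,4) (3,2) (1,4) (1,2)
Union (10 distinct): (0,1) (1,2) (1,3) (1,4) (2,2) (2,4) (3,2) (3,3) (3,4) (4,1)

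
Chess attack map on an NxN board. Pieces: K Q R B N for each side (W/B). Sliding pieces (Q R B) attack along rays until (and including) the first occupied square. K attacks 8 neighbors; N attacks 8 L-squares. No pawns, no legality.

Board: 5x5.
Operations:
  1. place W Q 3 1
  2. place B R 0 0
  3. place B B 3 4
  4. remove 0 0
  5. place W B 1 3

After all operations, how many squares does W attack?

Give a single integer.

Answer: 17

Derivation:
Op 1: place WQ@(3,1)
Op 2: place BR@(0,0)
Op 3: place BB@(3,4)
Op 4: remove (0,0)
Op 5: place WB@(1,3)
Per-piece attacks for W:
  WB@(1,3): attacks (2,4) (2,2) (3,1) (0,4) (0,2) [ray(1,-1) blocked at (3,1)]
  WQ@(3,1): attacks (3,2) (3,3) (3,4) (3,0) (4,1) (2,1) (1,1) (0,1) (4,2) (4,0) (2,2) (1,3) (2,0) [ray(0,1) blocked at (3,4); ray(-1,1) blocked at (1,3)]
Union (17 distinct): (0,1) (0,2) (0,4) (1,1) (1,3) (2,0) (2,1) (2,2) (2,4) (3,0) (3,1) (3,2) (3,3) (3,4) (4,0) (4,1) (4,2)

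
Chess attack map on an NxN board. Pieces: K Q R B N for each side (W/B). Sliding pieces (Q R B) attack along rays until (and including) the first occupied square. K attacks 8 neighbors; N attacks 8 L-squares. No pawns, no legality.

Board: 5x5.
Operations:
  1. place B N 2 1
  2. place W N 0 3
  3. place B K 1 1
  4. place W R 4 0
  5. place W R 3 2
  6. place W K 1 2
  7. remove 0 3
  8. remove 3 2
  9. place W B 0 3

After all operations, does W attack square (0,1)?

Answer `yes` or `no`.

Answer: yes

Derivation:
Op 1: place BN@(2,1)
Op 2: place WN@(0,3)
Op 3: place BK@(1,1)
Op 4: place WR@(4,0)
Op 5: place WR@(3,2)
Op 6: place WK@(1,2)
Op 7: remove (0,3)
Op 8: remove (3,2)
Op 9: place WB@(0,3)
Per-piece attacks for W:
  WB@(0,3): attacks (1,4) (1,2) [ray(1,-1) blocked at (1,2)]
  WK@(1,2): attacks (1,3) (1,1) (2,2) (0,2) (2,3) (2,1) (0,3) (0,1)
  WR@(4,0): attacks (4,1) (4,2) (4,3) (4,4) (3,0) (2,0) (1,0) (0,0)
W attacks (0,1): yes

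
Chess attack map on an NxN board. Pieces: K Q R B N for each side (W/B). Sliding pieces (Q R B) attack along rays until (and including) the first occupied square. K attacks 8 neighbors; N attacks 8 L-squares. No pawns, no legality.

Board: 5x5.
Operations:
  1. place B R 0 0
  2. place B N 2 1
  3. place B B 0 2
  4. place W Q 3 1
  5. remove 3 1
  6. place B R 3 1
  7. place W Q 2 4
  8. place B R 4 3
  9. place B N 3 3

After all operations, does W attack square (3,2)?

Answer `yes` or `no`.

Answer: no

Derivation:
Op 1: place BR@(0,0)
Op 2: place BN@(2,1)
Op 3: place BB@(0,2)
Op 4: place WQ@(3,1)
Op 5: remove (3,1)
Op 6: place BR@(3,1)
Op 7: place WQ@(2,4)
Op 8: place BR@(4,3)
Op 9: place BN@(3,3)
Per-piece attacks for W:
  WQ@(2,4): attacks (2,3) (2,2) (2,1) (3,4) (4,4) (1,4) (0,4) (3,3) (1,3) (0,2) [ray(0,-1) blocked at (2,1); ray(1,-1) blocked at (3,3); ray(-1,-1) blocked at (0,2)]
W attacks (3,2): no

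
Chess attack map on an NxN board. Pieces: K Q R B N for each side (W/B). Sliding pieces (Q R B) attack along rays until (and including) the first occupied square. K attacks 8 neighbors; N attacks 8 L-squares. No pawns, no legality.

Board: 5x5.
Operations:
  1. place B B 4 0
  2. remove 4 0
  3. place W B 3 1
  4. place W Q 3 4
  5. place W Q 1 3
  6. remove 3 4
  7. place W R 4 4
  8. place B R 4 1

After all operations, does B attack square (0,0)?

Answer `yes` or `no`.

Answer: no

Derivation:
Op 1: place BB@(4,0)
Op 2: remove (4,0)
Op 3: place WB@(3,1)
Op 4: place WQ@(3,4)
Op 5: place WQ@(1,3)
Op 6: remove (3,4)
Op 7: place WR@(4,4)
Op 8: place BR@(4,1)
Per-piece attacks for B:
  BR@(4,1): attacks (4,2) (4,3) (4,4) (4,0) (3,1) [ray(0,1) blocked at (4,4); ray(-1,0) blocked at (3,1)]
B attacks (0,0): no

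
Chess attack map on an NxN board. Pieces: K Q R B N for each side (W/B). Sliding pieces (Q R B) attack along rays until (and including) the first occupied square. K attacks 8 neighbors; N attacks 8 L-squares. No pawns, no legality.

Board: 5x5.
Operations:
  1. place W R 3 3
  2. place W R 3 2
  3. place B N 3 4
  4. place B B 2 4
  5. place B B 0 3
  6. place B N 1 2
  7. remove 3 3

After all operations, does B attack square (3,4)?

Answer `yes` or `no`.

Op 1: place WR@(3,3)
Op 2: place WR@(3,2)
Op 3: place BN@(3,4)
Op 4: place BB@(2,4)
Op 5: place BB@(0,3)
Op 6: place BN@(1,2)
Op 7: remove (3,3)
Per-piece attacks for B:
  BB@(0,3): attacks (1,4) (1,2) [ray(1,-1) blocked at (1,2)]
  BN@(1,2): attacks (2,4) (3,3) (0,4) (2,0) (3,1) (0,0)
  BB@(2,4): attacks (3,3) (4,2) (1,3) (0,2)
  BN@(3,4): attacks (4,2) (2,2) (1,3)
B attacks (3,4): no

Answer: no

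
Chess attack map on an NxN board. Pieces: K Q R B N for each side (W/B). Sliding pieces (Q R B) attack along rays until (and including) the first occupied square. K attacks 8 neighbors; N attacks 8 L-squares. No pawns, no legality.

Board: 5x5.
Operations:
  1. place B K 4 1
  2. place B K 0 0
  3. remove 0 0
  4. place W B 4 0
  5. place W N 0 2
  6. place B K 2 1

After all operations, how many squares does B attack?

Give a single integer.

Op 1: place BK@(4,1)
Op 2: place BK@(0,0)
Op 3: remove (0,0)
Op 4: place WB@(4,0)
Op 5: place WN@(0,2)
Op 6: place BK@(2,1)
Per-piece attacks for B:
  BK@(2,1): attacks (2,2) (2,0) (3,1) (1,1) (3,2) (3,0) (1,2) (1,0)
  BK@(4,1): attacks (4,2) (4,0) (3,1) (3,2) (3,0)
Union (10 distinct): (1,0) (1,1) (1,2) (2,0) (2,2) (3,0) (3,1) (3,2) (4,0) (4,2)

Answer: 10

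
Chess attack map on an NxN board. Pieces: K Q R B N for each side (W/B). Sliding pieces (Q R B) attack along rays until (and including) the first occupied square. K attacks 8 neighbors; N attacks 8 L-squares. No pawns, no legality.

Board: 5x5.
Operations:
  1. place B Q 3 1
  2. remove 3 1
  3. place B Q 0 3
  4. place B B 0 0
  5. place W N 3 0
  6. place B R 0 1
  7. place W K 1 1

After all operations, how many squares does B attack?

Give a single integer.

Answer: 14

Derivation:
Op 1: place BQ@(3,1)
Op 2: remove (3,1)
Op 3: place BQ@(0,3)
Op 4: place BB@(0,0)
Op 5: place WN@(3,0)
Op 6: place BR@(0,1)
Op 7: place WK@(1,1)
Per-piece attacks for B:
  BB@(0,0): attacks (1,1) [ray(1,1) blocked at (1,1)]
  BR@(0,1): attacks (0,2) (0,3) (0,0) (1,1) [ray(0,1) blocked at (0,3); ray(0,-1) blocked at (0,0); ray(1,0) blocked at (1,1)]
  BQ@(0,3): attacks (0,4) (0,2) (0,1) (1,3) (2,3) (3,3) (4,3) (1,4) (1,2) (2,1) (3,0) [ray(0,-1) blocked at (0,1); ray(1,-1) blocked at (3,0)]
Union (14 distinct): (0,0) (0,1) (0,2) (0,3) (0,4) (1,1) (1,2) (1,3) (1,4) (2,1) (2,3) (3,0) (3,3) (4,3)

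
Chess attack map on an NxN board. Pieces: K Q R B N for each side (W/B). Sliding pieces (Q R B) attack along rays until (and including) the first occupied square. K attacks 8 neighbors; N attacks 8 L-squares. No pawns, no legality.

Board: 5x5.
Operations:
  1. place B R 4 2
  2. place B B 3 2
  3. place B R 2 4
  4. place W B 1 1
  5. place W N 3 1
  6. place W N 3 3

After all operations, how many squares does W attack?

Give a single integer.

Op 1: place BR@(4,2)
Op 2: place BB@(3,2)
Op 3: place BR@(2,4)
Op 4: place WB@(1,1)
Op 5: place WN@(3,1)
Op 6: place WN@(3,3)
Per-piece attacks for W:
  WB@(1,1): attacks (2,2) (3,3) (2,0) (0,2) (0,0) [ray(1,1) blocked at (3,3)]
  WN@(3,1): attacks (4,3) (2,3) (1,2) (1,0)
  WN@(3,3): attacks (1,4) (4,1) (2,1) (1,2)
Union (12 distinct): (0,0) (0,2) (1,0) (1,2) (1,4) (2,0) (2,1) (2,2) (2,3) (3,3) (4,1) (4,3)

Answer: 12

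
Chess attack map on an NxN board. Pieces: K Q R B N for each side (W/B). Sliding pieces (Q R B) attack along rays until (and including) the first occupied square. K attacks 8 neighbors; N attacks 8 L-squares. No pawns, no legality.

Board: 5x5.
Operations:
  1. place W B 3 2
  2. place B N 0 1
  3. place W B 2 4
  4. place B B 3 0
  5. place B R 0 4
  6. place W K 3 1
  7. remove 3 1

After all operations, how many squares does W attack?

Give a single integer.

Op 1: place WB@(3,2)
Op 2: place BN@(0,1)
Op 3: place WB@(2,4)
Op 4: place BB@(3,0)
Op 5: place BR@(0,4)
Op 6: place WK@(3,1)
Op 7: remove (3,1)
Per-piece attacks for W:
  WB@(2,4): attacks (3,3) (4,2) (1,3) (0,2)
  WB@(3,2): attacks (4,3) (4,1) (2,3) (1,4) (2,1) (1,0)
Union (10 distinct): (0,2) (1,0) (1,3) (1,4) (2,1) (2,3) (3,3) (4,1) (4,2) (4,3)

Answer: 10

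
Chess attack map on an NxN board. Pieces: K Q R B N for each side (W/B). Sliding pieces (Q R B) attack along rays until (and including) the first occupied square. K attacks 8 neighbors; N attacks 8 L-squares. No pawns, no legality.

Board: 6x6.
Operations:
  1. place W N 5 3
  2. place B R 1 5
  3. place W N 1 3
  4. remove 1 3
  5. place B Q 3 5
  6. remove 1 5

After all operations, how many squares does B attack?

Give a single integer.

Answer: 15

Derivation:
Op 1: place WN@(5,3)
Op 2: place BR@(1,5)
Op 3: place WN@(1,3)
Op 4: remove (1,3)
Op 5: place BQ@(3,5)
Op 6: remove (1,5)
Per-piece attacks for B:
  BQ@(3,5): attacks (3,4) (3,3) (3,2) (3,1) (3,0) (4,5) (5,5) (2,5) (1,5) (0,5) (4,4) (5,3) (2,4) (1,3) (0,2) [ray(1,-1) blocked at (5,3)]
Union (15 distinct): (0,2) (0,5) (1,3) (1,5) (2,4) (2,5) (3,0) (3,1) (3,2) (3,3) (3,4) (4,4) (4,5) (5,3) (5,5)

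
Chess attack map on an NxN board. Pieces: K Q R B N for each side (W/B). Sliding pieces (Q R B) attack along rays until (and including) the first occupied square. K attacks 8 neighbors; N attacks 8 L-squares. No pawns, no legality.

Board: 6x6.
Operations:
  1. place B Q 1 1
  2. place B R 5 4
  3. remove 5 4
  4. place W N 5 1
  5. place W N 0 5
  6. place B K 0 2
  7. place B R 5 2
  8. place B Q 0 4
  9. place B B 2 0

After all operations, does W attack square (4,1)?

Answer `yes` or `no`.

Op 1: place BQ@(1,1)
Op 2: place BR@(5,4)
Op 3: remove (5,4)
Op 4: place WN@(5,1)
Op 5: place WN@(0,5)
Op 6: place BK@(0,2)
Op 7: place BR@(5,2)
Op 8: place BQ@(0,4)
Op 9: place BB@(2,0)
Per-piece attacks for W:
  WN@(0,5): attacks (1,3) (2,4)
  WN@(5,1): attacks (4,3) (3,2) (3,0)
W attacks (4,1): no

Answer: no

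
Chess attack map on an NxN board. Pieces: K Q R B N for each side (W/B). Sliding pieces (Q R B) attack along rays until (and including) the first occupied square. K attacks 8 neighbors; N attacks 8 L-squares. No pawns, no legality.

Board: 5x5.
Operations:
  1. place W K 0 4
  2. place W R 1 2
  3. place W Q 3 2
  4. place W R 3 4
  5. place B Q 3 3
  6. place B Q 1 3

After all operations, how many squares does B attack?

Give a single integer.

Op 1: place WK@(0,4)
Op 2: place WR@(1,2)
Op 3: place WQ@(3,2)
Op 4: place WR@(3,4)
Op 5: place BQ@(3,3)
Op 6: place BQ@(1,3)
Per-piece attacks for B:
  BQ@(1,3): attacks (1,4) (1,2) (2,3) (3,3) (0,3) (2,4) (2,2) (3,1) (4,0) (0,4) (0,2) [ray(0,-1) blocked at (1,2); ray(1,0) blocked at (3,3); ray(-1,1) blocked at (0,4)]
  BQ@(3,3): attacks (3,4) (3,2) (4,3) (2,3) (1,3) (4,4) (4,2) (2,4) (2,2) (1,1) (0,0) [ray(0,1) blocked at (3,4); ray(0,-1) blocked at (3,2); ray(-1,0) blocked at (1,3)]
Union (19 distinct): (0,0) (0,2) (0,3) (0,4) (1,1) (1,2) (1,3) (1,4) (2,2) (2,3) (2,4) (3,1) (3,2) (3,3) (3,4) (4,0) (4,2) (4,3) (4,4)

Answer: 19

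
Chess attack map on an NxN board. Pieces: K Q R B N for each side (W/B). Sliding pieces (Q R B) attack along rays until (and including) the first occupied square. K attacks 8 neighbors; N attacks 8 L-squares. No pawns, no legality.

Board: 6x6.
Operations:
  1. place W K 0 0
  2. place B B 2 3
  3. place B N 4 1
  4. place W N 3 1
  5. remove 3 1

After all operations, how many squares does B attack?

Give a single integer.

Answer: 12

Derivation:
Op 1: place WK@(0,0)
Op 2: place BB@(2,3)
Op 3: place BN@(4,1)
Op 4: place WN@(3,1)
Op 5: remove (3,1)
Per-piece attacks for B:
  BB@(2,3): attacks (3,4) (4,5) (3,2) (4,1) (1,4) (0,5) (1,2) (0,1) [ray(1,-1) blocked at (4,1)]
  BN@(4,1): attacks (5,3) (3,3) (2,2) (2,0)
Union (12 distinct): (0,1) (0,5) (1,2) (1,4) (2,0) (2,2) (3,2) (3,3) (3,4) (4,1) (4,5) (5,3)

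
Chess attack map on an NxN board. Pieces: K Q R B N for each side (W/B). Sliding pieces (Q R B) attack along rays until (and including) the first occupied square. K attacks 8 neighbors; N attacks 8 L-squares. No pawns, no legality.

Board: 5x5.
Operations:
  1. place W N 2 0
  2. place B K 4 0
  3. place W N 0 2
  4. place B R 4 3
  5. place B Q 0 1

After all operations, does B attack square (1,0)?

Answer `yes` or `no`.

Op 1: place WN@(2,0)
Op 2: place BK@(4,0)
Op 3: place WN@(0,2)
Op 4: place BR@(4,3)
Op 5: place BQ@(0,1)
Per-piece attacks for B:
  BQ@(0,1): attacks (0,2) (0,0) (1,1) (2,1) (3,1) (4,1) (1,2) (2,3) (3,4) (1,0) [ray(0,1) blocked at (0,2)]
  BK@(4,0): attacks (4,1) (3,0) (3,1)
  BR@(4,3): attacks (4,4) (4,2) (4,1) (4,0) (3,3) (2,3) (1,3) (0,3) [ray(0,-1) blocked at (4,0)]
B attacks (1,0): yes

Answer: yes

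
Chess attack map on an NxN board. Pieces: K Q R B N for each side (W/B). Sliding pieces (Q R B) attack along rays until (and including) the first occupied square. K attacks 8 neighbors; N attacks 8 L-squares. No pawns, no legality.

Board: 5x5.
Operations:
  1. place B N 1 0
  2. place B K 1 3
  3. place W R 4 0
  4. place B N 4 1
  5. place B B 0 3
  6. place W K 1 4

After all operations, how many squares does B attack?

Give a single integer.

Answer: 13

Derivation:
Op 1: place BN@(1,0)
Op 2: place BK@(1,3)
Op 3: place WR@(4,0)
Op 4: place BN@(4,1)
Op 5: place BB@(0,3)
Op 6: place WK@(1,4)
Per-piece attacks for B:
  BB@(0,3): attacks (1,4) (1,2) (2,1) (3,0) [ray(1,1) blocked at (1,4)]
  BN@(1,0): attacks (2,2) (3,1) (0,2)
  BK@(1,3): attacks (1,4) (1,2) (2,3) (0,3) (2,4) (2,2) (0,4) (0,2)
  BN@(4,1): attacks (3,3) (2,2) (2,0)
Union (13 distinct): (0,2) (0,3) (0,4) (1,2) (1,4) (2,0) (2,1) (2,2) (2,3) (2,4) (3,0) (3,1) (3,3)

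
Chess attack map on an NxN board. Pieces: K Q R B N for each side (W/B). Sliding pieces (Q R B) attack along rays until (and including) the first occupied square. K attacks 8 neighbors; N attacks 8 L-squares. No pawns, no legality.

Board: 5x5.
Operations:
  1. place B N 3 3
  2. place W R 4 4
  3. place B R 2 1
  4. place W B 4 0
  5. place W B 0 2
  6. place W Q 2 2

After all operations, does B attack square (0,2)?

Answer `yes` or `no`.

Op 1: place BN@(3,3)
Op 2: place WR@(4,4)
Op 3: place BR@(2,1)
Op 4: place WB@(4,0)
Op 5: place WB@(0,2)
Op 6: place WQ@(2,2)
Per-piece attacks for B:
  BR@(2,1): attacks (2,2) (2,0) (3,1) (4,1) (1,1) (0,1) [ray(0,1) blocked at (2,2)]
  BN@(3,3): attacks (1,4) (4,1) (2,1) (1,2)
B attacks (0,2): no

Answer: no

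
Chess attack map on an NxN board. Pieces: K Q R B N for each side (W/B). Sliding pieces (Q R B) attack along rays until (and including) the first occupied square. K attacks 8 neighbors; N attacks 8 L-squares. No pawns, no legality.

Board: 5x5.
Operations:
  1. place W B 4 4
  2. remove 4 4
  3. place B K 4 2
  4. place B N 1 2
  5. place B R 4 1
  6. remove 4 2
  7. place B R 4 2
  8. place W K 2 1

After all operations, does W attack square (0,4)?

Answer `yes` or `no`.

Answer: no

Derivation:
Op 1: place WB@(4,4)
Op 2: remove (4,4)
Op 3: place BK@(4,2)
Op 4: place BN@(1,2)
Op 5: place BR@(4,1)
Op 6: remove (4,2)
Op 7: place BR@(4,2)
Op 8: place WK@(2,1)
Per-piece attacks for W:
  WK@(2,1): attacks (2,2) (2,0) (3,1) (1,1) (3,2) (3,0) (1,2) (1,0)
W attacks (0,4): no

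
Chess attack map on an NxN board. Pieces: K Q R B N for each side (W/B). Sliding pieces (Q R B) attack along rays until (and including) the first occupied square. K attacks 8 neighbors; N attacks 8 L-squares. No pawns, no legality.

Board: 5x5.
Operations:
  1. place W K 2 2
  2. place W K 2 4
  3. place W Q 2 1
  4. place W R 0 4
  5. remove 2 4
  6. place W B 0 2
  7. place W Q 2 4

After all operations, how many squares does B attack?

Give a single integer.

Op 1: place WK@(2,2)
Op 2: place WK@(2,4)
Op 3: place WQ@(2,1)
Op 4: place WR@(0,4)
Op 5: remove (2,4)
Op 6: place WB@(0,2)
Op 7: place WQ@(2,4)
Per-piece attacks for B:
Union (0 distinct): (none)

Answer: 0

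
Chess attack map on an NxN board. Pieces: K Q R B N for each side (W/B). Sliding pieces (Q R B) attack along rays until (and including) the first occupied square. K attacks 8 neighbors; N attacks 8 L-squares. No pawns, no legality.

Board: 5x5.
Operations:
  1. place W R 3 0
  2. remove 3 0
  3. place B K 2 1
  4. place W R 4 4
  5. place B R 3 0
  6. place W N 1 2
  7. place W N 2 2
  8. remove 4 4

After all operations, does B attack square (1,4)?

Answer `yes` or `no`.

Op 1: place WR@(3,0)
Op 2: remove (3,0)
Op 3: place BK@(2,1)
Op 4: place WR@(4,4)
Op 5: place BR@(3,0)
Op 6: place WN@(1,2)
Op 7: place WN@(2,2)
Op 8: remove (4,4)
Per-piece attacks for B:
  BK@(2,1): attacks (2,2) (2,0) (3,1) (1,1) (3,2) (3,0) (1,2) (1,0)
  BR@(3,0): attacks (3,1) (3,2) (3,3) (3,4) (4,0) (2,0) (1,0) (0,0)
B attacks (1,4): no

Answer: no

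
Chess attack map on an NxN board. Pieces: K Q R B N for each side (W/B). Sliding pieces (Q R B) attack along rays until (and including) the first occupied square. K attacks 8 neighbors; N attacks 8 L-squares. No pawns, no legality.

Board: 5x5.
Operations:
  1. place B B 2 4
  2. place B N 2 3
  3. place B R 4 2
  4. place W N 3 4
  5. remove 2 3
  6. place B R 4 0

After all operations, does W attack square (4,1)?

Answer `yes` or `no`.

Answer: no

Derivation:
Op 1: place BB@(2,4)
Op 2: place BN@(2,3)
Op 3: place BR@(4,2)
Op 4: place WN@(3,4)
Op 5: remove (2,3)
Op 6: place BR@(4,0)
Per-piece attacks for W:
  WN@(3,4): attacks (4,2) (2,2) (1,3)
W attacks (4,1): no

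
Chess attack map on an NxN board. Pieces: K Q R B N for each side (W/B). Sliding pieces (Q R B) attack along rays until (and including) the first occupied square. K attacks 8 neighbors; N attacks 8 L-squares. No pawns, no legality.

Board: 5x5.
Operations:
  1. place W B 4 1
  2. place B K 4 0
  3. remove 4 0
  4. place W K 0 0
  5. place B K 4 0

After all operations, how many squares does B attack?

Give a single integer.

Op 1: place WB@(4,1)
Op 2: place BK@(4,0)
Op 3: remove (4,0)
Op 4: place WK@(0,0)
Op 5: place BK@(4,0)
Per-piece attacks for B:
  BK@(4,0): attacks (4,1) (3,0) (3,1)
Union (3 distinct): (3,0) (3,1) (4,1)

Answer: 3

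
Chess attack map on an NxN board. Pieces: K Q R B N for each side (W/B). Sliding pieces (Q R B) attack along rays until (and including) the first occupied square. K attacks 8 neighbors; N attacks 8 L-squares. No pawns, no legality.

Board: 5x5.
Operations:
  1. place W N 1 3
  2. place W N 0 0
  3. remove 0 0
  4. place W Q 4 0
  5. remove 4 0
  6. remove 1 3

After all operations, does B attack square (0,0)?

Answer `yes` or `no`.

Answer: no

Derivation:
Op 1: place WN@(1,3)
Op 2: place WN@(0,0)
Op 3: remove (0,0)
Op 4: place WQ@(4,0)
Op 5: remove (4,0)
Op 6: remove (1,3)
Per-piece attacks for B:
B attacks (0,0): no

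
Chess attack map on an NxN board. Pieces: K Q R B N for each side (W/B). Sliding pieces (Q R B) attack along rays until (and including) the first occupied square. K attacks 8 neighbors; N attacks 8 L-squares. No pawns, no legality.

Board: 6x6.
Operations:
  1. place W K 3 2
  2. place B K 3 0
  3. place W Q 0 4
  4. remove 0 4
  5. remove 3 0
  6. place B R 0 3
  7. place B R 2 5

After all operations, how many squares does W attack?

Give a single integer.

Op 1: place WK@(3,2)
Op 2: place BK@(3,0)
Op 3: place WQ@(0,4)
Op 4: remove (0,4)
Op 5: remove (3,0)
Op 6: place BR@(0,3)
Op 7: place BR@(2,5)
Per-piece attacks for W:
  WK@(3,2): attacks (3,3) (3,1) (4,2) (2,2) (4,3) (4,1) (2,3) (2,1)
Union (8 distinct): (2,1) (2,2) (2,3) (3,1) (3,3) (4,1) (4,2) (4,3)

Answer: 8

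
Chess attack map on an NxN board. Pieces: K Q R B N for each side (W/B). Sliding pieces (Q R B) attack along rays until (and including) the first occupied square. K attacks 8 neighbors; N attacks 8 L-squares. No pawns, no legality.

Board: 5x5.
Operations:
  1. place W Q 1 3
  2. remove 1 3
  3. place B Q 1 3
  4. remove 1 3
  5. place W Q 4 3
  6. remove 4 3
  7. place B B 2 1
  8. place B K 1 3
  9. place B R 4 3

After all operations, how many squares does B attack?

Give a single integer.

Answer: 18

Derivation:
Op 1: place WQ@(1,3)
Op 2: remove (1,3)
Op 3: place BQ@(1,3)
Op 4: remove (1,3)
Op 5: place WQ@(4,3)
Op 6: remove (4,3)
Op 7: place BB@(2,1)
Op 8: place BK@(1,3)
Op 9: place BR@(4,3)
Per-piece attacks for B:
  BK@(1,3): attacks (1,4) (1,2) (2,3) (0,3) (2,4) (2,2) (0,4) (0,2)
  BB@(2,1): attacks (3,2) (4,3) (3,0) (1,2) (0,3) (1,0) [ray(1,1) blocked at (4,3)]
  BR@(4,3): attacks (4,4) (4,2) (4,1) (4,0) (3,3) (2,3) (1,3) [ray(-1,0) blocked at (1,3)]
Union (18 distinct): (0,2) (0,3) (0,4) (1,0) (1,2) (1,3) (1,4) (2,2) (2,3) (2,4) (3,0) (3,2) (3,3) (4,0) (4,1) (4,2) (4,3) (4,4)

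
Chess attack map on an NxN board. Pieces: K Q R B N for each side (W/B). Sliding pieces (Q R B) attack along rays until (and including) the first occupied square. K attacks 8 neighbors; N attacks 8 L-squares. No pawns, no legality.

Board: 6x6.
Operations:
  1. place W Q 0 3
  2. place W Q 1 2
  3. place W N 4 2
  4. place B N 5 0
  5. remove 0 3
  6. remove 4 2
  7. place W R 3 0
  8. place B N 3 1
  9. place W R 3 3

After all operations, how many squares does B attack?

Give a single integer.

Answer: 8

Derivation:
Op 1: place WQ@(0,3)
Op 2: place WQ@(1,2)
Op 3: place WN@(4,2)
Op 4: place BN@(5,0)
Op 5: remove (0,3)
Op 6: remove (4,2)
Op 7: place WR@(3,0)
Op 8: place BN@(3,1)
Op 9: place WR@(3,3)
Per-piece attacks for B:
  BN@(3,1): attacks (4,3) (5,2) (2,3) (1,2) (5,0) (1,0)
  BN@(5,0): attacks (4,2) (3,1)
Union (8 distinct): (1,0) (1,2) (2,3) (3,1) (4,2) (4,3) (5,0) (5,2)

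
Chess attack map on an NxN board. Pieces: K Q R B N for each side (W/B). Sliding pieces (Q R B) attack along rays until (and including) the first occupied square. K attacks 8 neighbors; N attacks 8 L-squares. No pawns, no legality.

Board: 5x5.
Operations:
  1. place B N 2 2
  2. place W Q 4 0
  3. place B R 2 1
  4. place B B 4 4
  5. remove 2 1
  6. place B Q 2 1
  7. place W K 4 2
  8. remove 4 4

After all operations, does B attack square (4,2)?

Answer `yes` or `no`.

Op 1: place BN@(2,2)
Op 2: place WQ@(4,0)
Op 3: place BR@(2,1)
Op 4: place BB@(4,4)
Op 5: remove (2,1)
Op 6: place BQ@(2,1)
Op 7: place WK@(4,2)
Op 8: remove (4,4)
Per-piece attacks for B:
  BQ@(2,1): attacks (2,2) (2,0) (3,1) (4,1) (1,1) (0,1) (3,2) (4,3) (3,0) (1,2) (0,3) (1,0) [ray(0,1) blocked at (2,2)]
  BN@(2,2): attacks (3,4) (4,3) (1,4) (0,3) (3,0) (4,1) (1,0) (0,1)
B attacks (4,2): no

Answer: no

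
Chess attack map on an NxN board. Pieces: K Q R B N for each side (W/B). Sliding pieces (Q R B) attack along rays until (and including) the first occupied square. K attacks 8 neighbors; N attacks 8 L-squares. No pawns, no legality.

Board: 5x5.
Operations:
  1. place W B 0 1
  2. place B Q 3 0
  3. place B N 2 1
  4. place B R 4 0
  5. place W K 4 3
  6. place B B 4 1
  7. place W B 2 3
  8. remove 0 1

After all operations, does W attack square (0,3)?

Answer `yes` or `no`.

Answer: no

Derivation:
Op 1: place WB@(0,1)
Op 2: place BQ@(3,0)
Op 3: place BN@(2,1)
Op 4: place BR@(4,0)
Op 5: place WK@(4,3)
Op 6: place BB@(4,1)
Op 7: place WB@(2,3)
Op 8: remove (0,1)
Per-piece attacks for W:
  WB@(2,3): attacks (3,4) (3,2) (4,1) (1,4) (1,2) (0,1) [ray(1,-1) blocked at (4,1)]
  WK@(4,3): attacks (4,4) (4,2) (3,3) (3,4) (3,2)
W attacks (0,3): no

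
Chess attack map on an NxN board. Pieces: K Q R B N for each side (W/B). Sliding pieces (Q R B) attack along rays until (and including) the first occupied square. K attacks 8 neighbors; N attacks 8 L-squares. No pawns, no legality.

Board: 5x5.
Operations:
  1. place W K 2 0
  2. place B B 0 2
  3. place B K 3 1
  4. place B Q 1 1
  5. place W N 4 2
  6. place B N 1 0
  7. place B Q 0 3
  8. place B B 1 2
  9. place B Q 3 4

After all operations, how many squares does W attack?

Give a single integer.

Op 1: place WK@(2,0)
Op 2: place BB@(0,2)
Op 3: place BK@(3,1)
Op 4: place BQ@(1,1)
Op 5: place WN@(4,2)
Op 6: place BN@(1,0)
Op 7: place BQ@(0,3)
Op 8: place BB@(1,2)
Op 9: place BQ@(3,4)
Per-piece attacks for W:
  WK@(2,0): attacks (2,1) (3,0) (1,0) (3,1) (1,1)
  WN@(4,2): attacks (3,4) (2,3) (3,0) (2,1)
Union (7 distinct): (1,0) (1,1) (2,1) (2,3) (3,0) (3,1) (3,4)

Answer: 7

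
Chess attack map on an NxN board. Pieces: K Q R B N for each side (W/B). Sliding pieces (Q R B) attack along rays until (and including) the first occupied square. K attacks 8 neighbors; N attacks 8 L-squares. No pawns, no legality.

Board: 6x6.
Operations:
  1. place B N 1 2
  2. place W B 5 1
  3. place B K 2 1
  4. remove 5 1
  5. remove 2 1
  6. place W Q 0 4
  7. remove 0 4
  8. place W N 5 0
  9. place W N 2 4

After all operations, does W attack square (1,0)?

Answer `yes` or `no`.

Op 1: place BN@(1,2)
Op 2: place WB@(5,1)
Op 3: place BK@(2,1)
Op 4: remove (5,1)
Op 5: remove (2,1)
Op 6: place WQ@(0,4)
Op 7: remove (0,4)
Op 8: place WN@(5,0)
Op 9: place WN@(2,4)
Per-piece attacks for W:
  WN@(2,4): attacks (4,5) (0,5) (3,2) (4,3) (1,2) (0,3)
  WN@(5,0): attacks (4,2) (3,1)
W attacks (1,0): no

Answer: no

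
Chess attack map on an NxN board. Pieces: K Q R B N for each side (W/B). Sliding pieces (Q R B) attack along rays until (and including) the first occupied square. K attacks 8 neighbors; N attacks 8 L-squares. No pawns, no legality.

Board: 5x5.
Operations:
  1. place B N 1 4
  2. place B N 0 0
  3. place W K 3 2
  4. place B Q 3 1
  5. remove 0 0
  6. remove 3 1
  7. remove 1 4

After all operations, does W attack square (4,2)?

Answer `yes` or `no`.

Op 1: place BN@(1,4)
Op 2: place BN@(0,0)
Op 3: place WK@(3,2)
Op 4: place BQ@(3,1)
Op 5: remove (0,0)
Op 6: remove (3,1)
Op 7: remove (1,4)
Per-piece attacks for W:
  WK@(3,2): attacks (3,3) (3,1) (4,2) (2,2) (4,3) (4,1) (2,3) (2,1)
W attacks (4,2): yes

Answer: yes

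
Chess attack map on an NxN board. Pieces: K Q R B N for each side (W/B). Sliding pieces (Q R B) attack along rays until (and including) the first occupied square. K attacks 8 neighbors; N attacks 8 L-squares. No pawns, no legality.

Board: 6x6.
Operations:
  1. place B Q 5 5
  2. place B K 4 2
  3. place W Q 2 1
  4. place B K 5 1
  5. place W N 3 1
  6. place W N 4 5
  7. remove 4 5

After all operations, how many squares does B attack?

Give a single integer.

Op 1: place BQ@(5,5)
Op 2: place BK@(4,2)
Op 3: place WQ@(2,1)
Op 4: place BK@(5,1)
Op 5: place WN@(3,1)
Op 6: place WN@(4,5)
Op 7: remove (4,5)
Per-piece attacks for B:
  BK@(4,2): attacks (4,3) (4,1) (5,2) (3,2) (5,3) (5,1) (3,3) (3,1)
  BK@(5,1): attacks (5,2) (5,0) (4,1) (4,2) (4,0)
  BQ@(5,5): attacks (5,4) (5,3) (5,2) (5,1) (4,5) (3,5) (2,5) (1,5) (0,5) (4,4) (3,3) (2,2) (1,1) (0,0) [ray(0,-1) blocked at (5,1)]
Union (21 distinct): (0,0) (0,5) (1,1) (1,5) (2,2) (2,5) (3,1) (3,2) (3,3) (3,5) (4,0) (4,1) (4,2) (4,3) (4,4) (4,5) (5,0) (5,1) (5,2) (5,3) (5,4)

Answer: 21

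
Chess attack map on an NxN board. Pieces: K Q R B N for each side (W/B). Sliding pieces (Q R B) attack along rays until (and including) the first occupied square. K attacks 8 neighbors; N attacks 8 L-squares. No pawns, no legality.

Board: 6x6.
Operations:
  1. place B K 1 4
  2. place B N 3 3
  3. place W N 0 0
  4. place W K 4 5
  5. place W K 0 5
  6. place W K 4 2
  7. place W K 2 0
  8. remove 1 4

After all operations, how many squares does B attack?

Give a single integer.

Op 1: place BK@(1,4)
Op 2: place BN@(3,3)
Op 3: place WN@(0,0)
Op 4: place WK@(4,5)
Op 5: place WK@(0,5)
Op 6: place WK@(4,2)
Op 7: place WK@(2,0)
Op 8: remove (1,4)
Per-piece attacks for B:
  BN@(3,3): attacks (4,5) (5,4) (2,5) (1,4) (4,1) (5,2) (2,1) (1,2)
Union (8 distinct): (1,2) (1,4) (2,1) (2,5) (4,1) (4,5) (5,2) (5,4)

Answer: 8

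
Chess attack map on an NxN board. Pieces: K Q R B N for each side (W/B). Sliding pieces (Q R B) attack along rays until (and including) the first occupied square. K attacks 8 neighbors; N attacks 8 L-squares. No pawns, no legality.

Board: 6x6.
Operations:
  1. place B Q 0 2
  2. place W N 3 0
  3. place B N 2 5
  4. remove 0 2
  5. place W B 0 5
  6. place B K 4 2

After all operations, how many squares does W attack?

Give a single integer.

Op 1: place BQ@(0,2)
Op 2: place WN@(3,0)
Op 3: place BN@(2,5)
Op 4: remove (0,2)
Op 5: place WB@(0,5)
Op 6: place BK@(4,2)
Per-piece attacks for W:
  WB@(0,5): attacks (1,4) (2,3) (3,2) (4,1) (5,0)
  WN@(3,0): attacks (4,2) (5,1) (2,2) (1,1)
Union (9 distinct): (1,1) (1,4) (2,2) (2,3) (3,2) (4,1) (4,2) (5,0) (5,1)

Answer: 9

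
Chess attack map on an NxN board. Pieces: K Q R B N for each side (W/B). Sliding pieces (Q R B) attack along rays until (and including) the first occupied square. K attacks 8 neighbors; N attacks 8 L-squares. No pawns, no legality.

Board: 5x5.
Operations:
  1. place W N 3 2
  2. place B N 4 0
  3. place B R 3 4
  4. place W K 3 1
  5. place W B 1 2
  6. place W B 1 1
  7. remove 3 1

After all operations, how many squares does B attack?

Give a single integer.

Answer: 7

Derivation:
Op 1: place WN@(3,2)
Op 2: place BN@(4,0)
Op 3: place BR@(3,4)
Op 4: place WK@(3,1)
Op 5: place WB@(1,2)
Op 6: place WB@(1,1)
Op 7: remove (3,1)
Per-piece attacks for B:
  BR@(3,4): attacks (3,3) (3,2) (4,4) (2,4) (1,4) (0,4) [ray(0,-1) blocked at (3,2)]
  BN@(4,0): attacks (3,2) (2,1)
Union (7 distinct): (0,4) (1,4) (2,1) (2,4) (3,2) (3,3) (4,4)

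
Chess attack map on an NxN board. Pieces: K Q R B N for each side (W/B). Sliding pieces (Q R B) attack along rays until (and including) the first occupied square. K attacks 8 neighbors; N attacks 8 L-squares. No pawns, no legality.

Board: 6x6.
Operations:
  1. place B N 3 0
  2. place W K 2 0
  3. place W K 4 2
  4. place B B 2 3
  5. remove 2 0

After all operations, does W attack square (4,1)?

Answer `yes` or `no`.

Op 1: place BN@(3,0)
Op 2: place WK@(2,0)
Op 3: place WK@(4,2)
Op 4: place BB@(2,3)
Op 5: remove (2,0)
Per-piece attacks for W:
  WK@(4,2): attacks (4,3) (4,1) (5,2) (3,2) (5,3) (5,1) (3,3) (3,1)
W attacks (4,1): yes

Answer: yes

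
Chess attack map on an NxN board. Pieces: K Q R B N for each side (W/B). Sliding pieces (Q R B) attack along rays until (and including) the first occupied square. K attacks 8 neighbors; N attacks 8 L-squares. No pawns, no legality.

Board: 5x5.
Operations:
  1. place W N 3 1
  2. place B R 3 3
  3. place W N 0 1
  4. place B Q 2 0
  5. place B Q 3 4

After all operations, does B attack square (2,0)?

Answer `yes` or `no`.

Op 1: place WN@(3,1)
Op 2: place BR@(3,3)
Op 3: place WN@(0,1)
Op 4: place BQ@(2,0)
Op 5: place BQ@(3,4)
Per-piece attacks for B:
  BQ@(2,0): attacks (2,1) (2,2) (2,3) (2,4) (3,0) (4,0) (1,0) (0,0) (3,1) (1,1) (0,2) [ray(1,1) blocked at (3,1)]
  BR@(3,3): attacks (3,4) (3,2) (3,1) (4,3) (2,3) (1,3) (0,3) [ray(0,1) blocked at (3,4); ray(0,-1) blocked at (3,1)]
  BQ@(3,4): attacks (3,3) (4,4) (2,4) (1,4) (0,4) (4,3) (2,3) (1,2) (0,1) [ray(0,-1) blocked at (3,3); ray(-1,-1) blocked at (0,1)]
B attacks (2,0): no

Answer: no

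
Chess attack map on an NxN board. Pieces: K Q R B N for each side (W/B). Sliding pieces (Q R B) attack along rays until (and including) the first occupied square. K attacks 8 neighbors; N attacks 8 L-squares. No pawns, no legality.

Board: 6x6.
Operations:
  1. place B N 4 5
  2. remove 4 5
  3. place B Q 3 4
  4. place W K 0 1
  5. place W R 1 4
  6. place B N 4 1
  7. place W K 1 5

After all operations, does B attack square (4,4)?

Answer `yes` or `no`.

Op 1: place BN@(4,5)
Op 2: remove (4,5)
Op 3: place BQ@(3,4)
Op 4: place WK@(0,1)
Op 5: place WR@(1,4)
Op 6: place BN@(4,1)
Op 7: place WK@(1,5)
Per-piece attacks for B:
  BQ@(3,4): attacks (3,5) (3,3) (3,2) (3,1) (3,0) (4,4) (5,4) (2,4) (1,4) (4,5) (4,3) (5,2) (2,5) (2,3) (1,2) (0,1) [ray(-1,0) blocked at (1,4); ray(-1,-1) blocked at (0,1)]
  BN@(4,1): attacks (5,3) (3,3) (2,2) (2,0)
B attacks (4,4): yes

Answer: yes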